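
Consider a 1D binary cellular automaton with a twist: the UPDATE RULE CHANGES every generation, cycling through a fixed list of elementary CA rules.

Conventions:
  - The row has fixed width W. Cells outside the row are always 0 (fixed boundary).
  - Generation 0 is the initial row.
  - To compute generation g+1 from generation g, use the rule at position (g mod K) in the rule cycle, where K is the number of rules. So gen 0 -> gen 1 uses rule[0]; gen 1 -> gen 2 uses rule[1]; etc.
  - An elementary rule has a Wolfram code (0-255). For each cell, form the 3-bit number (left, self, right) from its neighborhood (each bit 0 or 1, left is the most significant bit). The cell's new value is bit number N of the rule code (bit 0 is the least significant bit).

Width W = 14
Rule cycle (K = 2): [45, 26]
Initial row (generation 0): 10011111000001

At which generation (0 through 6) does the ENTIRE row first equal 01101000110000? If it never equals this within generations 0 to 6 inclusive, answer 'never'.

Answer: 2

Derivation:
Gen 0: 10011111000001
Gen 1 (rule 45): 10010000011101
Gen 2 (rule 26): 01101000110000
Gen 3 (rule 45): 01011010100111
Gen 4 (rule 26): 10010000011100
Gen 5 (rule 45): 10010111010001
Gen 6 (rule 26): 01100100001010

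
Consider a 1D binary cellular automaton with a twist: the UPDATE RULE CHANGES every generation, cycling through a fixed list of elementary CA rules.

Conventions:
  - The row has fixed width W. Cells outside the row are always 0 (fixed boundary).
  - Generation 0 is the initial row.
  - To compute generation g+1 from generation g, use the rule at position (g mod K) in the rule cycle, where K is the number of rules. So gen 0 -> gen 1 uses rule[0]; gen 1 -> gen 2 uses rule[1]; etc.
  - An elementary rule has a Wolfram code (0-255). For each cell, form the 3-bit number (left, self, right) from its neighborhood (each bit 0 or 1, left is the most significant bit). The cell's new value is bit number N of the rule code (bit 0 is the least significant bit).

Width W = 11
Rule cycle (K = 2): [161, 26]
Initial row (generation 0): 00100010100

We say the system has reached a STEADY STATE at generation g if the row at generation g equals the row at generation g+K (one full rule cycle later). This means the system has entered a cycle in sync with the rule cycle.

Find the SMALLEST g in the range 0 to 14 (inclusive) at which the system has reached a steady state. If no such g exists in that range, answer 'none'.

Answer: none

Derivation:
Gen 0: 00100010100
Gen 1 (rule 161): 10001001001
Gen 2 (rule 26): 01010110110
Gen 3 (rule 161): 00101001000
Gen 4 (rule 26): 01000110100
Gen 5 (rule 161): 00010001001
Gen 6 (rule 26): 00101010110
Gen 7 (rule 161): 10010101000
Gen 8 (rule 26): 01100000100
Gen 9 (rule 161): 00001110001
Gen 10 (rule 26): 00011001010
Gen 11 (rule 161): 11000000100
Gen 12 (rule 26): 10100001010
Gen 13 (rule 161): 01001100100
Gen 14 (rule 26): 10111011010
Gen 15 (rule 161): 01010100100
Gen 16 (rule 26): 10000011010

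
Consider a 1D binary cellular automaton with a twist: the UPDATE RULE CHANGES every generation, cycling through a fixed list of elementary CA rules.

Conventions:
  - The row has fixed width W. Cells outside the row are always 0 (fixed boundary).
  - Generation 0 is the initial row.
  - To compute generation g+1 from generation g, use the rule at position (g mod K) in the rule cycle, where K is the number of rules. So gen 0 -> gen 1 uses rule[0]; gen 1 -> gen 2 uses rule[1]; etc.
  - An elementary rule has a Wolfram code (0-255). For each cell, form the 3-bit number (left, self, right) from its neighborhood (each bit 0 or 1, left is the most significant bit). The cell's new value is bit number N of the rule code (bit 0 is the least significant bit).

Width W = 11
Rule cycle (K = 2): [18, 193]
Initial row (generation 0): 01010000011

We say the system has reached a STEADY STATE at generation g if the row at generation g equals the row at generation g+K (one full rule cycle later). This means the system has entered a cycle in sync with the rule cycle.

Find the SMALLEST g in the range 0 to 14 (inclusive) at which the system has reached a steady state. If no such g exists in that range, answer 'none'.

Answer: 5

Derivation:
Gen 0: 01010000011
Gen 1 (rule 18): 10001000100
Gen 2 (rule 193): 00100010001
Gen 3 (rule 18): 01010101010
Gen 4 (rule 193): 00000000000
Gen 5 (rule 18): 00000000000
Gen 6 (rule 193): 11111111111
Gen 7 (rule 18): 00000000000
Gen 8 (rule 193): 11111111111
Gen 9 (rule 18): 00000000000
Gen 10 (rule 193): 11111111111
Gen 11 (rule 18): 00000000000
Gen 12 (rule 193): 11111111111
Gen 13 (rule 18): 00000000000
Gen 14 (rule 193): 11111111111
Gen 15 (rule 18): 00000000000
Gen 16 (rule 193): 11111111111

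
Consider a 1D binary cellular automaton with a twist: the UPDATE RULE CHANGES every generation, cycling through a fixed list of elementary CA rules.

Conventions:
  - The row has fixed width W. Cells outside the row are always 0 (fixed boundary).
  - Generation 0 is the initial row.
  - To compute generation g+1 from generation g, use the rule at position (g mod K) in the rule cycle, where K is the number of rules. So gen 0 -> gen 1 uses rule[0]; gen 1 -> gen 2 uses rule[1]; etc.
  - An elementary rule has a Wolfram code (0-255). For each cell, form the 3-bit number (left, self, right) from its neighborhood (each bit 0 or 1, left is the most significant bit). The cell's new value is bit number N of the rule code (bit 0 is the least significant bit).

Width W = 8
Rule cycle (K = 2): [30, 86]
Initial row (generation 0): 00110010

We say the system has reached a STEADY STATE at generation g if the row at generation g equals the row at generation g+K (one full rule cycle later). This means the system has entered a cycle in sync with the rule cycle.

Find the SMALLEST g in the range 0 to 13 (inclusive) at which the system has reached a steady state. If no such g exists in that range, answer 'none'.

Gen 0: 00110010
Gen 1 (rule 30): 01101111
Gen 2 (rule 86): 10100001
Gen 3 (rule 30): 10110011
Gen 4 (rule 86): 10011101
Gen 5 (rule 30): 11110001
Gen 6 (rule 86): 00011011
Gen 7 (rule 30): 00110010
Gen 8 (rule 86): 01011111
Gen 9 (rule 30): 11010000
Gen 10 (rule 86): 01011000
Gen 11 (rule 30): 11010100
Gen 12 (rule 86): 01010110
Gen 13 (rule 30): 11010101
Gen 14 (rule 86): 01010101
Gen 15 (rule 30): 11010101

Answer: 13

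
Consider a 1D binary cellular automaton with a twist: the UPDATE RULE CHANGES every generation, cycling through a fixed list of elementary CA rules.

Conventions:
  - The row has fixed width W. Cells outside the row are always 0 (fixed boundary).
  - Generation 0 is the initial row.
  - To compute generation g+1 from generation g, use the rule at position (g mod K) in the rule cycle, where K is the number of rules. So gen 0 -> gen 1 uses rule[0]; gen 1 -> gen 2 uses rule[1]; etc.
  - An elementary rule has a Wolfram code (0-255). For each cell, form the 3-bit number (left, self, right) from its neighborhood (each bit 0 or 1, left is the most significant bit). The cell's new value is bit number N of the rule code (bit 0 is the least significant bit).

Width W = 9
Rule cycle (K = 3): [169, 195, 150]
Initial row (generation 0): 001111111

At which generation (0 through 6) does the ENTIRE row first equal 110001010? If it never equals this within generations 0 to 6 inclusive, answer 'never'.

Gen 0: 001111111
Gen 1 (rule 169): 101111110
Gen 2 (rule 195): 000111110
Gen 3 (rule 150): 001011101
Gen 4 (rule 169): 100111010
Gen 5 (rule 195): 001011000
Gen 6 (rule 150): 011000100

Answer: never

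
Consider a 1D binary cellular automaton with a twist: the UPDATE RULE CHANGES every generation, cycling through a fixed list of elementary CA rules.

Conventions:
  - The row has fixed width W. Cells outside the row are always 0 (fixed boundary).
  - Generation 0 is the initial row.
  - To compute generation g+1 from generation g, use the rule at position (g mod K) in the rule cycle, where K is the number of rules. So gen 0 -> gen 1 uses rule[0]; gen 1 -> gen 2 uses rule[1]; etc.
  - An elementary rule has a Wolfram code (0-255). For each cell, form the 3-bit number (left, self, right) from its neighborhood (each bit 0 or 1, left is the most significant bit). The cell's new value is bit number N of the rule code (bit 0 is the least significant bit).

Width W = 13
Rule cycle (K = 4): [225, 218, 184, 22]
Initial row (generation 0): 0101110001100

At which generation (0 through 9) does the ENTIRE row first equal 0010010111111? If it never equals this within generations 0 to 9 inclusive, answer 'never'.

Gen 0: 0101110001100
Gen 1 (rule 225): 0010110100101
Gen 2 (rule 218): 0100110011000
Gen 3 (rule 184): 0010101010100
Gen 4 (rule 22): 0110101010110
Gen 5 (rule 225): 0011010101010
Gen 6 (rule 218): 0111000000001
Gen 7 (rule 184): 0110100000000
Gen 8 (rule 22): 1000110000000
Gen 9 (rule 225): 0010010111111

Answer: 9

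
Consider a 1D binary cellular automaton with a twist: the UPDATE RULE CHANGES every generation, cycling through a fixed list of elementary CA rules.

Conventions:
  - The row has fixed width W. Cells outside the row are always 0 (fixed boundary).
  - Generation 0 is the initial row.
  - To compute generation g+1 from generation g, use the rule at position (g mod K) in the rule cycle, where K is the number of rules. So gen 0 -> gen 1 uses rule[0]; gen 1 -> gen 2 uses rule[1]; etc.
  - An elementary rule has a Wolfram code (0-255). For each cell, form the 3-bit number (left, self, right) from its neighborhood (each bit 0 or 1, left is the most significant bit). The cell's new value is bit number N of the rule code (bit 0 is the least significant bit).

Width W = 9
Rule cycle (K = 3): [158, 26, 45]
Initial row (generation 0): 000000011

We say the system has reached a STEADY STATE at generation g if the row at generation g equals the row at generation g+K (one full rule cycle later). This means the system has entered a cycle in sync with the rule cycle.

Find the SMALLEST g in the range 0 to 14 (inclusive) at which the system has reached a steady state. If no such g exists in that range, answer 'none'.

Gen 0: 000000011
Gen 1 (rule 158): 000000110
Gen 2 (rule 26): 000001101
Gen 3 (rule 45): 111101011
Gen 4 (rule 158): 111001010
Gen 5 (rule 26): 100110001
Gen 6 (rule 45): 100100101
Gen 7 (rule 158): 111111101
Gen 8 (rule 26): 100000000
Gen 9 (rule 45): 101111111
Gen 10 (rule 158): 101111110
Gen 11 (rule 26): 001000001
Gen 12 (rule 45): 101011101
Gen 13 (rule 158): 101011001
Gen 14 (rule 26): 000010110
Gen 15 (rule 45): 111011100
Gen 16 (rule 158): 110011010
Gen 17 (rule 26): 101110001

Answer: none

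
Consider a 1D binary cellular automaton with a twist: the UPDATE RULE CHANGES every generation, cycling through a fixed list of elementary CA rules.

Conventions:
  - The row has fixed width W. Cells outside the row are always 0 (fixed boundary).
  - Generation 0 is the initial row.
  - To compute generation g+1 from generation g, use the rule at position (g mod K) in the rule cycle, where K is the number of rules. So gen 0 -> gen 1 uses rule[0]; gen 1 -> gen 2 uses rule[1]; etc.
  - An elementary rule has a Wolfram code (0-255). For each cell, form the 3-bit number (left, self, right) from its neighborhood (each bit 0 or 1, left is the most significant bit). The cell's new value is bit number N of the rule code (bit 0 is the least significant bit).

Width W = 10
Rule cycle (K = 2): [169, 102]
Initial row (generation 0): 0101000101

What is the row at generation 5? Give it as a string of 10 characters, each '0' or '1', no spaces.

Gen 0: 0101000101
Gen 1 (rule 169): 0010010010
Gen 2 (rule 102): 0110110110
Gen 3 (rule 169): 0101101100
Gen 4 (rule 102): 1110110100
Gen 5 (rule 169): 1101101001

Answer: 1101101001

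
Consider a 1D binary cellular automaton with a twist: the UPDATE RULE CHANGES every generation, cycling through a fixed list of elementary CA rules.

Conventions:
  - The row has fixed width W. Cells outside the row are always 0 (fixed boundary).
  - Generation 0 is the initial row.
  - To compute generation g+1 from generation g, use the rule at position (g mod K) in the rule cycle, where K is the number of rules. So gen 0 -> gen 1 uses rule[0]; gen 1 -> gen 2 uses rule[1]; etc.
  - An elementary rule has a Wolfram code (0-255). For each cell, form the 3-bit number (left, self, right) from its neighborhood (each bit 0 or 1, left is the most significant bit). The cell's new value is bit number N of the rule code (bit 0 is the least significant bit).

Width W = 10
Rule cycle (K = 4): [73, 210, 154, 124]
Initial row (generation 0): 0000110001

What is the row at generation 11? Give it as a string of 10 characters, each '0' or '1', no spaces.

Gen 0: 0000110001
Gen 1 (rule 73): 1110110100
Gen 2 (rule 210): 0110010010
Gen 3 (rule 154): 1101101101
Gen 4 (rule 124): 1111111111
Gen 5 (rule 73): 1000000001
Gen 6 (rule 210): 0100000010
Gen 7 (rule 154): 1010000101
Gen 8 (rule 124): 1111000111
Gen 9 (rule 73): 1001010101
Gen 10 (rule 210): 0110000000
Gen 11 (rule 154): 1101000000

Answer: 1101000000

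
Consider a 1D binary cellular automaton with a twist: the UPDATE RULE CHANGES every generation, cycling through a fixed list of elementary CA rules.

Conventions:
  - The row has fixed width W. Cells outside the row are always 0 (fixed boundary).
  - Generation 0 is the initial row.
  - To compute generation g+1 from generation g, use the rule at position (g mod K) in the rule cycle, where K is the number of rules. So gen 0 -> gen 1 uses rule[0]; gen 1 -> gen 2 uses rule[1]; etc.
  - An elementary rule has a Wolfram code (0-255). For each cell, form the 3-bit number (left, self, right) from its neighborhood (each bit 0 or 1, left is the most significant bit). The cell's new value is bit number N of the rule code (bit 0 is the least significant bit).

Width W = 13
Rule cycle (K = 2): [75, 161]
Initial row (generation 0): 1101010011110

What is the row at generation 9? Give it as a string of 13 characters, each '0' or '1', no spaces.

Gen 0: 1101010011110
Gen 1 (rule 75): 1100000110010
Gen 2 (rule 161): 0001110000000
Gen 3 (rule 75): 1111010111111
Gen 4 (rule 161): 0110101011110
Gen 5 (rule 75): 1110000010010
Gen 6 (rule 161): 0100111000000
Gen 7 (rule 75): 1001101011111
Gen 8 (rule 161): 0000010101110
Gen 9 (rule 75): 1111100001010

Answer: 1111100001010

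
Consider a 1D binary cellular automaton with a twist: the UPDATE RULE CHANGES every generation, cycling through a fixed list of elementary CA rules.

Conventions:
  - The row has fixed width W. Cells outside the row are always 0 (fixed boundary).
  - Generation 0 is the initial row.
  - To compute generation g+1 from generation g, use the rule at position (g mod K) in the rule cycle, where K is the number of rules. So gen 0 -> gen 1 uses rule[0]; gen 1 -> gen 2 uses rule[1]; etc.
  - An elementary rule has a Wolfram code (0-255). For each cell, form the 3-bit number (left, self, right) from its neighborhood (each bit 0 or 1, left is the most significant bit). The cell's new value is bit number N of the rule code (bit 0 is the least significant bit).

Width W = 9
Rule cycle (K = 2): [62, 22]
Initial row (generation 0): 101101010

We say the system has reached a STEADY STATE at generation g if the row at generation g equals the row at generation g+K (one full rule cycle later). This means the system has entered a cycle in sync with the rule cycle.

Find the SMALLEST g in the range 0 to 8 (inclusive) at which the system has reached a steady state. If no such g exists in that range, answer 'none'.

Answer: 2

Derivation:
Gen 0: 101101010
Gen 1 (rule 62): 111011111
Gen 2 (rule 22): 000000000
Gen 3 (rule 62): 000000000
Gen 4 (rule 22): 000000000
Gen 5 (rule 62): 000000000
Gen 6 (rule 22): 000000000
Gen 7 (rule 62): 000000000
Gen 8 (rule 22): 000000000
Gen 9 (rule 62): 000000000
Gen 10 (rule 22): 000000000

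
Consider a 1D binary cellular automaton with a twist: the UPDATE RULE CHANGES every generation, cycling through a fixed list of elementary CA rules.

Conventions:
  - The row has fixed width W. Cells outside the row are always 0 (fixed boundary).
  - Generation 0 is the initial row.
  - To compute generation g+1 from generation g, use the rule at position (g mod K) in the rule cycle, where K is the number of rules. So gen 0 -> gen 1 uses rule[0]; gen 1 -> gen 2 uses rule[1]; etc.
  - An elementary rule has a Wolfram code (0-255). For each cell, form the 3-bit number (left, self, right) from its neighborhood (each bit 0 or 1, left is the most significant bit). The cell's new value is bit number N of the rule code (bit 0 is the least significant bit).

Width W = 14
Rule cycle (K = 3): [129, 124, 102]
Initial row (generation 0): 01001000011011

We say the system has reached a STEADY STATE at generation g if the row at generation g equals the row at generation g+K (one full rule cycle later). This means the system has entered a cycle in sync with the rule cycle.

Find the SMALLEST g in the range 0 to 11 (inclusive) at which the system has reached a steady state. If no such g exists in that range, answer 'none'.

Gen 0: 01001000011011
Gen 1 (rule 129): 00000011000000
Gen 2 (rule 124): 00000011100000
Gen 3 (rule 102): 00000100100000
Gen 4 (rule 129): 11110000001111
Gen 5 (rule 124): 10011000001001
Gen 6 (rule 102): 10101000011011
Gen 7 (rule 129): 00000011000000
Gen 8 (rule 124): 00000011100000
Gen 9 (rule 102): 00000100100000
Gen 10 (rule 129): 11110000001111
Gen 11 (rule 124): 10011000001001
Gen 12 (rule 102): 10101000011011
Gen 13 (rule 129): 00000011000000
Gen 14 (rule 124): 00000011100000

Answer: none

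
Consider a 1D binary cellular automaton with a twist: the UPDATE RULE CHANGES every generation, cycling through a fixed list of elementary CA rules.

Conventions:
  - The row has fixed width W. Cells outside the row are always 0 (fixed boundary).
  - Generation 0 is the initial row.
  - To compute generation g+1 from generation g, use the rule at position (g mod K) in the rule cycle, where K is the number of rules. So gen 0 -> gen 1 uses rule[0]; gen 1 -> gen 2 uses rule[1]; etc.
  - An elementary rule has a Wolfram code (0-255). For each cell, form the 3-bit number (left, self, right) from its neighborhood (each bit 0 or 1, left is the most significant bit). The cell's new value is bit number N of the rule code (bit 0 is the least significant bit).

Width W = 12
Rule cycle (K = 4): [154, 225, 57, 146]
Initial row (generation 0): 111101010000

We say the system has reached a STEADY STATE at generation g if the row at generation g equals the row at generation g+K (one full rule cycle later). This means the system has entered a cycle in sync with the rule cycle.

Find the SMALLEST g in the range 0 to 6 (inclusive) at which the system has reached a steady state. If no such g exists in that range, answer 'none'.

Answer: none

Derivation:
Gen 0: 111101010000
Gen 1 (rule 154): 111000001000
Gen 2 (rule 225): 011011100011
Gen 3 (rule 57): 010110011010
Gen 4 (rule 146): 100001100001
Gen 5 (rule 154): 010011010010
Gen 6 (rule 225): 000001100000
Gen 7 (rule 57): 111101011111
Gen 8 (rule 146): 011000001110
Gen 9 (rule 154): 110100011101
Gen 10 (rule 225): 011001001110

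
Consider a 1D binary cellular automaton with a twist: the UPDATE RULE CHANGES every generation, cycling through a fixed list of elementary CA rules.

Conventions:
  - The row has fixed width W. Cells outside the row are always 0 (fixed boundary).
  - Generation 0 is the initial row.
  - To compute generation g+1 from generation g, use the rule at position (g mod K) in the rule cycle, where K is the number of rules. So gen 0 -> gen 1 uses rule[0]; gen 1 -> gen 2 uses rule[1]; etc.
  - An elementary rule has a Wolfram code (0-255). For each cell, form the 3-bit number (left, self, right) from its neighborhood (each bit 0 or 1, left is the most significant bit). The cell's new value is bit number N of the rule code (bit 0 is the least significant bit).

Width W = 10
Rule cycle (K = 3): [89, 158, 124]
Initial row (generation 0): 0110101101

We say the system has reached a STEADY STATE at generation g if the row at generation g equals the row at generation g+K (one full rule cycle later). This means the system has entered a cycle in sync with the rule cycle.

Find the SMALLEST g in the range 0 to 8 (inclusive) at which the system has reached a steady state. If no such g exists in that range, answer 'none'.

Gen 0: 0110101101
Gen 1 (rule 89): 0110001100
Gen 2 (rule 158): 1101011010
Gen 3 (rule 124): 1111111111
Gen 4 (rule 89): 1000000001
Gen 5 (rule 158): 1100000011
Gen 6 (rule 124): 1110000011
Gen 7 (rule 89): 1011111011
Gen 8 (rule 158): 1011110010
Gen 9 (rule 124): 1110011011
Gen 10 (rule 89): 1011011011
Gen 11 (rule 158): 1010010010

Answer: none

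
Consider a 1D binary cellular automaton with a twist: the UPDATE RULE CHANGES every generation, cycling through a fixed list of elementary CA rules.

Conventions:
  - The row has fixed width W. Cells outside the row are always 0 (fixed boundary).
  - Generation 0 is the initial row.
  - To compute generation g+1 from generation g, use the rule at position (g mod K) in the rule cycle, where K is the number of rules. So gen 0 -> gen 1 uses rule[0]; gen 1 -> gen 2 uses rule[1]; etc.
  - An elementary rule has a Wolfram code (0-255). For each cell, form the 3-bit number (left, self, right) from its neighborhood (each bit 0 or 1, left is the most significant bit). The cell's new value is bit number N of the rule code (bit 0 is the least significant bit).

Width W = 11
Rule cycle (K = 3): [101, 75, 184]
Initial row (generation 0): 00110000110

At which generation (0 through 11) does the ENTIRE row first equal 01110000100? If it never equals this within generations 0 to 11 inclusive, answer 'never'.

Answer: never

Derivation:
Gen 0: 00110000110
Gen 1 (rule 101): 10010110010
Gen 2 (rule 75): 00100110100
Gen 3 (rule 184): 00010101010
Gen 4 (rule 101): 11011111110
Gen 5 (rule 75): 11010000010
Gen 6 (rule 184): 10101000001
Gen 7 (rule 101): 11111011101
Gen 8 (rule 75): 10001010100
Gen 9 (rule 184): 01000101010
Gen 10 (rule 101): 01010111110
Gen 11 (rule 75): 10000100010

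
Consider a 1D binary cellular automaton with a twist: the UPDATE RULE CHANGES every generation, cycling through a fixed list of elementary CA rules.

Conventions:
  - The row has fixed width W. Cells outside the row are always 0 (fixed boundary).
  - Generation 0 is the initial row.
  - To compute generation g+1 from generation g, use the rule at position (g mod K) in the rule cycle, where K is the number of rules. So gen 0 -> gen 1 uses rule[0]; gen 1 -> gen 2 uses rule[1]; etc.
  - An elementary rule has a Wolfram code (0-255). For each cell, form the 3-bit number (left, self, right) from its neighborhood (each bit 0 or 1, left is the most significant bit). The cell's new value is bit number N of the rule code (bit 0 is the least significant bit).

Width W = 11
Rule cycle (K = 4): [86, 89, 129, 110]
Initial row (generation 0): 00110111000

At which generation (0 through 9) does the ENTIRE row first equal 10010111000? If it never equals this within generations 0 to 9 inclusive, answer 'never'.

Gen 0: 00110111000
Gen 1 (rule 86): 01010001100
Gen 2 (rule 89): 00001101111
Gen 3 (rule 129): 11100000110
Gen 4 (rule 110): 10100001110
Gen 5 (rule 86): 10110010011
Gen 6 (rule 89): 00111001011
Gen 7 (rule 129): 10010000000
Gen 8 (rule 110): 10110000000
Gen 9 (rule 86): 10011000000

Answer: never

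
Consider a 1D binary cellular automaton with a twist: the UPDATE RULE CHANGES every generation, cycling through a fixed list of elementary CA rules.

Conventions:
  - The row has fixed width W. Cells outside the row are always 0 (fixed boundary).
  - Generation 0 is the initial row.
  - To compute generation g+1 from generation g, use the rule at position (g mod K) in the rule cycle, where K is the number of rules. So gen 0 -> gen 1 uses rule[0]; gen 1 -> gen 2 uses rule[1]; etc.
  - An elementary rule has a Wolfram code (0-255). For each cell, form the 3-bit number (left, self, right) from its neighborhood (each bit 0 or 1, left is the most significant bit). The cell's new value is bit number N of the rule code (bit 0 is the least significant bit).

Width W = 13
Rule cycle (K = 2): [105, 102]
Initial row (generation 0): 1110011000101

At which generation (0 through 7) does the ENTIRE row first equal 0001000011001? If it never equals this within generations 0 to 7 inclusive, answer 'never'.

Gen 0: 1110011000101
Gen 1 (rule 105): 1010011010010
Gen 2 (rule 102): 1110101110110
Gen 3 (rule 105): 1011011011110
Gen 4 (rule 102): 1101101100010
Gen 5 (rule 105): 1111111101000
Gen 6 (rule 102): 0000000111000
Gen 7 (rule 105): 1111110101011

Answer: never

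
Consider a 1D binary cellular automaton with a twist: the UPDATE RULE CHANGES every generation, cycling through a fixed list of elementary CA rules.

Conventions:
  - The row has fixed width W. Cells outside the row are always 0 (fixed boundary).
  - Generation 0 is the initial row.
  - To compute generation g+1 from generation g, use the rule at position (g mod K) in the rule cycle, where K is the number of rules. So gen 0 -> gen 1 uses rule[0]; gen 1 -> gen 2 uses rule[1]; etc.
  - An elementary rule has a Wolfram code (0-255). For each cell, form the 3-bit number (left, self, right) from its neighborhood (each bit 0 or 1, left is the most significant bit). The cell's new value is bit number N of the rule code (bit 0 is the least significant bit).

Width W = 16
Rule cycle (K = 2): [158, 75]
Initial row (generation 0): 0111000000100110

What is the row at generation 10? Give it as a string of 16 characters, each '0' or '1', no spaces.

Gen 0: 0111000000100110
Gen 1 (rule 158): 1110100001111101
Gen 2 (rule 75): 1010001111000100
Gen 3 (rule 158): 1011011110101110
Gen 4 (rule 75): 0011010010001010
Gen 5 (rule 158): 0110011111011011
Gen 6 (rule 75): 1110110001011011
Gen 7 (rule 158): 1100101011010010
Gen 8 (rule 75): 1101000011000100
Gen 9 (rule 158): 1001100110101110
Gen 10 (rule 75): 0011101110001010

Answer: 0011101110001010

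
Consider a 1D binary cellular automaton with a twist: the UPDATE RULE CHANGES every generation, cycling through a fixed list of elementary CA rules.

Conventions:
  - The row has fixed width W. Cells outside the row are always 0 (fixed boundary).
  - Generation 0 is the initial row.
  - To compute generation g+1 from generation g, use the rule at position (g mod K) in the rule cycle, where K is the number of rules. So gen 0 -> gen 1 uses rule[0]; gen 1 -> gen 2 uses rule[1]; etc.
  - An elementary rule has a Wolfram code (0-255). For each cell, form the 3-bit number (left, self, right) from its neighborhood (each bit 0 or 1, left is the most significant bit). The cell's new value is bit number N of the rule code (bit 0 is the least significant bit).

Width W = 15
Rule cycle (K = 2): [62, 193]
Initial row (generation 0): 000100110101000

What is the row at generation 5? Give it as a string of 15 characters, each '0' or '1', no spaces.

Answer: 110011111011111

Derivation:
Gen 0: 000100110101000
Gen 1 (rule 62): 001111101111100
Gen 2 (rule 193): 100111100111101
Gen 3 (rule 62): 111100011100011
Gen 4 (rule 193): 011101001101001
Gen 5 (rule 62): 110011111011111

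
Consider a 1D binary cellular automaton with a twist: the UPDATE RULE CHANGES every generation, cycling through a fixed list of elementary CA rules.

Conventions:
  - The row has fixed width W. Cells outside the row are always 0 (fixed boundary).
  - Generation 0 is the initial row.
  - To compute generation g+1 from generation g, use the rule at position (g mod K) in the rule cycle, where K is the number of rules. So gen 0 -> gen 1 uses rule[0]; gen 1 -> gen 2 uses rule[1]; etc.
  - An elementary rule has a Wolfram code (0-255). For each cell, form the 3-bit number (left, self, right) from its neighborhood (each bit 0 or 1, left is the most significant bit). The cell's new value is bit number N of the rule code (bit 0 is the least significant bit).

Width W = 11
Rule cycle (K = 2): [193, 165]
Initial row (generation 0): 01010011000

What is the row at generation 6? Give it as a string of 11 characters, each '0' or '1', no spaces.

Gen 0: 01010011000
Gen 1 (rule 193): 00000001011
Gen 2 (rule 165): 11111101100
Gen 3 (rule 193): 01111100101
Gen 4 (rule 165): 00111000111
Gen 5 (rule 193): 10011010011
Gen 6 (rule 165): 10000110000

Answer: 10000110000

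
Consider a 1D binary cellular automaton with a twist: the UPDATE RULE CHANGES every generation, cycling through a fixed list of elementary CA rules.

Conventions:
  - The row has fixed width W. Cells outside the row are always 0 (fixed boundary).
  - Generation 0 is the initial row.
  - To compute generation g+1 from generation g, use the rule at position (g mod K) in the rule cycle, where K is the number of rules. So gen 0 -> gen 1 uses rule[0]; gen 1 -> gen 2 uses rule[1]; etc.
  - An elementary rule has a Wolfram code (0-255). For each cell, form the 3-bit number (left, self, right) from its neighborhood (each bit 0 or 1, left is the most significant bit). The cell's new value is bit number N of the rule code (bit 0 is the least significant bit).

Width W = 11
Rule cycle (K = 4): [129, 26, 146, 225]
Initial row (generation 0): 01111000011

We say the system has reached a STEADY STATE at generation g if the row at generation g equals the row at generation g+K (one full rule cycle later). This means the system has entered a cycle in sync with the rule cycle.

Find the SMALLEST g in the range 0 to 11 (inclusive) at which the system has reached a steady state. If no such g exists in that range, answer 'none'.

Gen 0: 01111000011
Gen 1 (rule 129): 00110011000
Gen 2 (rule 26): 01101110100
Gen 3 (rule 146): 10000100010
Gen 4 (rule 225): 00110001000
Gen 5 (rule 129): 10000100011
Gen 6 (rule 26): 01001010110
Gen 7 (rule 146): 10110000001
Gen 8 (rule 225): 01010111100
Gen 9 (rule 129): 00000011001
Gen 10 (rule 26): 00000110110
Gen 11 (rule 146): 00001000001
Gen 12 (rule 225): 11100011100
Gen 13 (rule 129): 01001001001
Gen 14 (rule 26): 10110110110
Gen 15 (rule 146): 00000000001

Answer: none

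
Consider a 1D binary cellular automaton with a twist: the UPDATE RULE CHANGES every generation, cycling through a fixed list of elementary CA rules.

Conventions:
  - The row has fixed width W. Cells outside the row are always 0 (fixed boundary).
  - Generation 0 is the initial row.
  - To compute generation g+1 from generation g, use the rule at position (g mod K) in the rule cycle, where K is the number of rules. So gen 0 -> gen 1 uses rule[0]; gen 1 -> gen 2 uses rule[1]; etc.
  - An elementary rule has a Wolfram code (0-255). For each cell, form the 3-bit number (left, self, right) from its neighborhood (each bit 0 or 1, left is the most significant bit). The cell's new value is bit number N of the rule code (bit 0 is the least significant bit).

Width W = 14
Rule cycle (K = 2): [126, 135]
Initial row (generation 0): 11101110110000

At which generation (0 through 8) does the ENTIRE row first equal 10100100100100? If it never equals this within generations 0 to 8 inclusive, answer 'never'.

Gen 0: 11101110110000
Gen 1 (rule 126): 10111011111000
Gen 2 (rule 135): 10010001110011
Gen 3 (rule 126): 11111011011111
Gen 4 (rule 135): 01110000001110
Gen 5 (rule 126): 11011000011011
Gen 6 (rule 135): 00000011100000
Gen 7 (rule 126): 00000110110000
Gen 8 (rule 135): 11111000000111

Answer: never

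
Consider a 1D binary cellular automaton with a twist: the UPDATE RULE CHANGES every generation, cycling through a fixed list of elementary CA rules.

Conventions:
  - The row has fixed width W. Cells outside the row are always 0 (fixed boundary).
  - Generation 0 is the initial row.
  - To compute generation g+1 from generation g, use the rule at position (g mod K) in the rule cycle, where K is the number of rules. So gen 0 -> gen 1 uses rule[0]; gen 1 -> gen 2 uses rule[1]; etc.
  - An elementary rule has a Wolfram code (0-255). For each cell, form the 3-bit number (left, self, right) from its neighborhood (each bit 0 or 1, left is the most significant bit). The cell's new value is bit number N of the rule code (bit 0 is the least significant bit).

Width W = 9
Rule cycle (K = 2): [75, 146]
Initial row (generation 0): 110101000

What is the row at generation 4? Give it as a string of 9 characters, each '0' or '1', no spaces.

Gen 0: 110101000
Gen 1 (rule 75): 110000011
Gen 2 (rule 146): 001000100
Gen 3 (rule 75): 110011001
Gen 4 (rule 146): 001100110

Answer: 001100110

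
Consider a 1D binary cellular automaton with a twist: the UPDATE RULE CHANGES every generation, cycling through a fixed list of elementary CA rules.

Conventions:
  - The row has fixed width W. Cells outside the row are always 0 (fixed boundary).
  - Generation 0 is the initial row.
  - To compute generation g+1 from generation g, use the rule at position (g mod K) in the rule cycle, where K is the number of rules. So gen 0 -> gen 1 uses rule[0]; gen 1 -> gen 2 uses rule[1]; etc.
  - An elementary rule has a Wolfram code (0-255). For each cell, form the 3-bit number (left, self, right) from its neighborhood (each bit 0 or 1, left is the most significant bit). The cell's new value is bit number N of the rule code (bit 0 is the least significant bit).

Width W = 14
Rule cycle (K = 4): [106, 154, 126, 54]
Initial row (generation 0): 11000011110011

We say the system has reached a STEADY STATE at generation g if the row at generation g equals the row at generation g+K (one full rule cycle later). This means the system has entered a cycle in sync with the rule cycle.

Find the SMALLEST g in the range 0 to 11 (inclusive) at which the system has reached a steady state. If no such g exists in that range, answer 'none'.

Gen 0: 11000011110011
Gen 1 (rule 106): 11000110010111
Gen 2 (rule 154): 10101101100110
Gen 3 (rule 126): 11111111111111
Gen 4 (rule 54): 00000000000000
Gen 5 (rule 106): 00000000000000
Gen 6 (rule 154): 00000000000000
Gen 7 (rule 126): 00000000000000
Gen 8 (rule 54): 00000000000000
Gen 9 (rule 106): 00000000000000
Gen 10 (rule 154): 00000000000000
Gen 11 (rule 126): 00000000000000
Gen 12 (rule 54): 00000000000000
Gen 13 (rule 106): 00000000000000
Gen 14 (rule 154): 00000000000000
Gen 15 (rule 126): 00000000000000

Answer: 4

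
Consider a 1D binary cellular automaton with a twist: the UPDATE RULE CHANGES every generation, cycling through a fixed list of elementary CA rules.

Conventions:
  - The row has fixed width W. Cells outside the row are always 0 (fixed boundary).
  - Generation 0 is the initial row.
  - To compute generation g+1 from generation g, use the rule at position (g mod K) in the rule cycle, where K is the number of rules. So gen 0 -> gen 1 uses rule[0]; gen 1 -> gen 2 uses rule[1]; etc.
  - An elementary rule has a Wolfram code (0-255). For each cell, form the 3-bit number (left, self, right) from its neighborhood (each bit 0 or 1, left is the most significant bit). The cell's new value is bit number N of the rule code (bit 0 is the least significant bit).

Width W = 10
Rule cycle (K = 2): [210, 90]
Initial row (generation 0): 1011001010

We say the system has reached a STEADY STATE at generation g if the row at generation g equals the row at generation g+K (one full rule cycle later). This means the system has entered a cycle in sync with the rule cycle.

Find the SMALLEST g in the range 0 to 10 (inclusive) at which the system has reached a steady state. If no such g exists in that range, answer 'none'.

Answer: none

Derivation:
Gen 0: 1011001010
Gen 1 (rule 210): 0001110001
Gen 2 (rule 90): 0011011010
Gen 3 (rule 210): 0101001001
Gen 4 (rule 90): 1000110110
Gen 5 (rule 210): 0101010011
Gen 6 (rule 90): 1000001111
Gen 7 (rule 210): 0100010111
Gen 8 (rule 90): 1010100101
Gen 9 (rule 210): 0000011000
Gen 10 (rule 90): 0000111100
Gen 11 (rule 210): 0001011110
Gen 12 (rule 90): 0010010011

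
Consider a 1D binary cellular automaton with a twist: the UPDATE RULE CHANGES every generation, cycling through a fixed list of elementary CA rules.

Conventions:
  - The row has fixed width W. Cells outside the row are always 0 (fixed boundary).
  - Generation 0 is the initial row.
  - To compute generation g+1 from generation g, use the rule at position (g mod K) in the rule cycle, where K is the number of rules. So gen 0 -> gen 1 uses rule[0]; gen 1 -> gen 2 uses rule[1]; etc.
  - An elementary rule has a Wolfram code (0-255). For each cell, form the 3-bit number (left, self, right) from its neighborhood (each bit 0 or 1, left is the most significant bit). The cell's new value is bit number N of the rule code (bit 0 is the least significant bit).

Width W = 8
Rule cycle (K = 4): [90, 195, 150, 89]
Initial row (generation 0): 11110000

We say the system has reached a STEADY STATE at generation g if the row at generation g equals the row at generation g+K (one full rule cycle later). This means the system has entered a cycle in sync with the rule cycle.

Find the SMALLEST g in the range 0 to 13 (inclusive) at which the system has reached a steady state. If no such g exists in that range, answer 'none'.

Gen 0: 11110000
Gen 1 (rule 90): 10011000
Gen 2 (rule 195): 00101011
Gen 3 (rule 150): 01101000
Gen 4 (rule 89): 01100111
Gen 5 (rule 90): 11111101
Gen 6 (rule 195): 01111100
Gen 7 (rule 150): 10111010
Gen 8 (rule 89): 00101001
Gen 9 (rule 90): 01000110
Gen 10 (rule 195): 10011010
Gen 11 (rule 150): 11100011
Gen 12 (rule 89): 10111011
Gen 13 (rule 90): 00101011
Gen 14 (rule 195): 11000001
Gen 15 (rule 150): 00100011
Gen 16 (rule 89): 10011011
Gen 17 (rule 90): 01111011

Answer: none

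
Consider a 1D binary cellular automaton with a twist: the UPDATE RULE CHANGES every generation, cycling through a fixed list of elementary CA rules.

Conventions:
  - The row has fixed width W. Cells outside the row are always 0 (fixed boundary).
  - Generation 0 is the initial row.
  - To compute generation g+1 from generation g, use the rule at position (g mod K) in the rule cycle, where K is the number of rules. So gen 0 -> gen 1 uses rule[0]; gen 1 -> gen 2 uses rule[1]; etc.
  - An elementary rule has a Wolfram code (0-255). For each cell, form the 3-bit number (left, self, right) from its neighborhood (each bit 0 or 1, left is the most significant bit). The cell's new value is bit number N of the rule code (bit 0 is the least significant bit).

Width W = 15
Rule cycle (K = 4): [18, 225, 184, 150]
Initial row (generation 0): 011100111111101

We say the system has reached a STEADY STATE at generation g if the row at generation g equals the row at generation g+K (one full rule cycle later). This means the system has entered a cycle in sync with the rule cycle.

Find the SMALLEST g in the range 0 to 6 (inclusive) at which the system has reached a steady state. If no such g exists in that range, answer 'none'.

Answer: 5

Derivation:
Gen 0: 011100111111101
Gen 1 (rule 18): 100011000000000
Gen 2 (rule 225): 001001011111111
Gen 3 (rule 184): 000100111111110
Gen 4 (rule 150): 001111011111101
Gen 5 (rule 18): 010000000000000
Gen 6 (rule 225): 000111111111111
Gen 7 (rule 184): 000111111111110
Gen 8 (rule 150): 001011111111101
Gen 9 (rule 18): 010000000000000
Gen 10 (rule 225): 000111111111111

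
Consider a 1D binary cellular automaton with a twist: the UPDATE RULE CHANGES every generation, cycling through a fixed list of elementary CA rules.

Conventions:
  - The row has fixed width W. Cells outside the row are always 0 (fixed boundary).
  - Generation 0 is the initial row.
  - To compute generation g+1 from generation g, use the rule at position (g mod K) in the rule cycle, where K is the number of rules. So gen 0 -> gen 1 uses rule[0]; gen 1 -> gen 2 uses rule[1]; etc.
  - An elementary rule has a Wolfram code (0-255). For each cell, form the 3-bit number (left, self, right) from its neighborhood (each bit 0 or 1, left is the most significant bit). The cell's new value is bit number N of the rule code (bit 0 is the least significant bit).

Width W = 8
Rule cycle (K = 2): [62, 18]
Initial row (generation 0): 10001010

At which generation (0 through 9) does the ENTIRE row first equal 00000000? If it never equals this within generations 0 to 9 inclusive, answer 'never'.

Answer: 2

Derivation:
Gen 0: 10001010
Gen 1 (rule 62): 11011111
Gen 2 (rule 18): 00000000
Gen 3 (rule 62): 00000000
Gen 4 (rule 18): 00000000
Gen 5 (rule 62): 00000000
Gen 6 (rule 18): 00000000
Gen 7 (rule 62): 00000000
Gen 8 (rule 18): 00000000
Gen 9 (rule 62): 00000000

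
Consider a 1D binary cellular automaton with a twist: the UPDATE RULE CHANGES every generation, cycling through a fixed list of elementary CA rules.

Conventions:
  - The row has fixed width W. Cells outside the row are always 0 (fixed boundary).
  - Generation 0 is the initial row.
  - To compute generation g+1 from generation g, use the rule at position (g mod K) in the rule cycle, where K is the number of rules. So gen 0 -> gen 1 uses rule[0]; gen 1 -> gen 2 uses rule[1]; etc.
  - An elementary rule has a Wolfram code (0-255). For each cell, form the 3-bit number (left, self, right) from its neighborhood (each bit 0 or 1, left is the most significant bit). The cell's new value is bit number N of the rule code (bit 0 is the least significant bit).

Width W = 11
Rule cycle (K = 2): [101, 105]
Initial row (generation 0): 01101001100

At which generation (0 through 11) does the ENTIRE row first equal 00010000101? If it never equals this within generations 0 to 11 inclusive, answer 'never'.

Answer: never

Derivation:
Gen 0: 01101001100
Gen 1 (rule 101): 00111000101
Gen 2 (rule 105): 10101010010
Gen 3 (rule 101): 11111110010
Gen 4 (rule 105): 10000010000
Gen 5 (rule 101): 10111010111
Gen 6 (rule 105): 01101101101
Gen 7 (rule 101): 00110110111
Gen 8 (rule 105): 10111111101
Gen 9 (rule 101): 11000000111
Gen 10 (rule 105): 11011110101
Gen 11 (rule 101): 01100011111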